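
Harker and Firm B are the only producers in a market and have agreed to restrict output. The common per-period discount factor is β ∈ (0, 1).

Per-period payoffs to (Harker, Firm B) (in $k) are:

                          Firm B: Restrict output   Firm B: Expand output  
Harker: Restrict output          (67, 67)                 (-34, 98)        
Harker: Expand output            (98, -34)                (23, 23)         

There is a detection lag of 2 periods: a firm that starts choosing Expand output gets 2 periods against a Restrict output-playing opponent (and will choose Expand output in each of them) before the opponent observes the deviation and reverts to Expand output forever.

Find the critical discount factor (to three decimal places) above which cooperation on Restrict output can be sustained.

0.643

The best deviation is to choose Expand output for all 2 undetected periods, earning 98 each, then 23 forever once detected.
Deviation value: 98(1−β^2)/(1−β) + 23β^2/(1−β); cooperation value: 67/(1−β).
IC: 67 ≥ 98(1−β^2) + 23β^2 = 98 − 75β^2.
So β^2 ≥ 31/75, giving β ≥ (31/75)^(1/2) ≈ 0.643.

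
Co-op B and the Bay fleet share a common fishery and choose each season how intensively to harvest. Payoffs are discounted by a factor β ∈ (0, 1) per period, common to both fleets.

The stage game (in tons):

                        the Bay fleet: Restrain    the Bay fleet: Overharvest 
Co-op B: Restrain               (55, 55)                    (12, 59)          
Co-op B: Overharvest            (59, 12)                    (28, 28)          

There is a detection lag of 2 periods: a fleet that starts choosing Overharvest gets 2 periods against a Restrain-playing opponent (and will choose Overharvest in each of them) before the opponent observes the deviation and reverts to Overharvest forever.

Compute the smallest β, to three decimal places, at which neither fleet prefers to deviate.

The best deviation is to choose Overharvest for all 2 undetected periods, earning 59 each, then 28 forever once detected.
Deviation value: 59(1−β^2)/(1−β) + 28β^2/(1−β); cooperation value: 55/(1−β).
IC: 55 ≥ 59(1−β^2) + 28β^2 = 59 − 31β^2.
So β^2 ≥ 4/31, giving β ≥ (4/31)^(1/2) ≈ 0.359.

0.359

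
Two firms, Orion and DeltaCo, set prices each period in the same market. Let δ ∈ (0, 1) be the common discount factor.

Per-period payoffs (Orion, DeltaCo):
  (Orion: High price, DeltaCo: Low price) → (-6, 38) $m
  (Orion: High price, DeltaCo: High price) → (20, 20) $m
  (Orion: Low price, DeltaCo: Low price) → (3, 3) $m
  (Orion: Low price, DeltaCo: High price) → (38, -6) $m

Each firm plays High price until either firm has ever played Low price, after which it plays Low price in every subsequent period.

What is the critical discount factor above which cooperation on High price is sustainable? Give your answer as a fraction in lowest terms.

18/35

One-period gain from deviating is 38 − 20 = 18. The loss is 20 − 3 = 17 in every subsequent period, with present value 17·δ/(1−δ).
Deviation is unprofitable when 17·δ/(1−δ) ≥ 18, i.e. δ/(1−δ) ≥ 18/17.
Equivalently δ ≥ 18/(18+17) = 18/35.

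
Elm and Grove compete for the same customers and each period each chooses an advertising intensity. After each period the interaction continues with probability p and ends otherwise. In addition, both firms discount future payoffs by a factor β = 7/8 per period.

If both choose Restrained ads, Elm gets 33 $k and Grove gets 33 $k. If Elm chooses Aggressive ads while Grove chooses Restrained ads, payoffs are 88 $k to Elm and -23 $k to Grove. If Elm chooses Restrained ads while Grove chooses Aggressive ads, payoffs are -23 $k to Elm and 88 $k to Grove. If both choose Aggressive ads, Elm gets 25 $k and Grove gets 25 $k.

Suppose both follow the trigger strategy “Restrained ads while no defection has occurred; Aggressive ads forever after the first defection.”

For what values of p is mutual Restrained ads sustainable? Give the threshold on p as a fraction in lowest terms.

440/441

With continuation probability p and discount β, the effective per-period discount factor is βp.
Grim-trigger IC: βp ≥ (88−33)/(88−25) = 55/63.
So p ≥ (55/63)/(7/8) = 440/441.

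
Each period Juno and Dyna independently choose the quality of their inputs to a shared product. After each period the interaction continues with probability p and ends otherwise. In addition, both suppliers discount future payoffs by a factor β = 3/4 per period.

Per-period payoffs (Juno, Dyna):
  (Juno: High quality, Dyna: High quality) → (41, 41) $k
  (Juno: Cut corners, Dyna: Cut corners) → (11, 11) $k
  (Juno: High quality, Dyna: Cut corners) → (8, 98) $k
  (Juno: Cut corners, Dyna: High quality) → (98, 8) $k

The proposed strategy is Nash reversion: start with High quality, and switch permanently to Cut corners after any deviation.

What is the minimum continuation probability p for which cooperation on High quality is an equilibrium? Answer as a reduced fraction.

76/87

Expected continuation weight on next period's payoff is β·p = 3/4·p, which plays the role of the discount factor.
Cooperation requires 3/4·p ≥ (98−41)/(98−11) = 19/29, hence p ≥ 76/87.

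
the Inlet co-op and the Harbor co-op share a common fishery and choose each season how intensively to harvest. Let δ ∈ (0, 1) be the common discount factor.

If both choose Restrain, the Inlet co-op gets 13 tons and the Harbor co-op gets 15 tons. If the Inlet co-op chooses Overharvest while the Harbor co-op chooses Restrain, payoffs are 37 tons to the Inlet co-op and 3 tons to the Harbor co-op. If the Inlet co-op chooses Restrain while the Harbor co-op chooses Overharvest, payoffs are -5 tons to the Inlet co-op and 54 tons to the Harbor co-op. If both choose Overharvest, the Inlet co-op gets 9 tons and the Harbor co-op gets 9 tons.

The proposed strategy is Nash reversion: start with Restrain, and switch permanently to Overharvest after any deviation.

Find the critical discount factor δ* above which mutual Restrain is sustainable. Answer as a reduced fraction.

13/15

the Inlet co-op: cooperation gives 13 each period; deviation gives 37 once then 9 forever.
  13/(1−δ) ≥ 37 + 9δ/(1−δ) ⇒ δ ≥ 24/28 = 6/7.
the Harbor co-op: cooperation gives 15 each period; deviation gives 54 once then 9 forever.
  δ ≥ 39/45 = 13/15.
Both must hold, so the binding constraint is the Harbor co-op's: δ ≥ 13/15.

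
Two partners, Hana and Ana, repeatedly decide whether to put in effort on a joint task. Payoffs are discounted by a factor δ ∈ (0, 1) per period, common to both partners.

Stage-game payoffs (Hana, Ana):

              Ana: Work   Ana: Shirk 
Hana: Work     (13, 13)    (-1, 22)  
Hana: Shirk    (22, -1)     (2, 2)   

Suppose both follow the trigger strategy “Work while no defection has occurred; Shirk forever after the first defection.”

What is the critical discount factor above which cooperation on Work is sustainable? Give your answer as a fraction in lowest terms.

Under grim trigger the critical discount factor is (T−C)/(T−P) with T = 22, C = 13, P = 2.
δ* = (22−13)/(22−2) = 9/20.

9/20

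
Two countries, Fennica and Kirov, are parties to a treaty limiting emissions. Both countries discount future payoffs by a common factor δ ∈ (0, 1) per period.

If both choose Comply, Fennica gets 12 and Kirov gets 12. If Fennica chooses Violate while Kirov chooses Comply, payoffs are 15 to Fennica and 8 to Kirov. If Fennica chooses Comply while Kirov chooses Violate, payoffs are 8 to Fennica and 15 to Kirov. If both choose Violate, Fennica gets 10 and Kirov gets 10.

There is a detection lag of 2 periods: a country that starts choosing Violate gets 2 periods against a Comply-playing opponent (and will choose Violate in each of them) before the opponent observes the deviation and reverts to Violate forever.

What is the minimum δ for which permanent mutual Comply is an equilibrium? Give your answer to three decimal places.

Deviating for the 2 undetected periods gains 15−12 = 3 per period over cooperation, then loses 12−10 = 2 per period forever once punishment starts.
Gain: 3(1 + δ + … + δ^1); loss: 2·δ^2/(1−δ).
No profitable deviation ⇔ 3(1−δ^2) ≤ 2·δ^2, i.e. δ^2 ≥ 3/(3+2) = 3/5.
Hence δ ≥ (3/5)^(1/2) ≈ 0.775.

0.775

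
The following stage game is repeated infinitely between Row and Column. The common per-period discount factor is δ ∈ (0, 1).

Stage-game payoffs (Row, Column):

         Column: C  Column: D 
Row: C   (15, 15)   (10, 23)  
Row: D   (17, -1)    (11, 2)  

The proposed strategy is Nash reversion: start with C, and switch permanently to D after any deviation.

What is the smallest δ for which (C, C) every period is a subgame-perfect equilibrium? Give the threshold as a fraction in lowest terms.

8/21

For Row: deviation gain 17−15 = 2, per-period punishment loss 15−11 = 4. IC gives δ ≥ 2/6 = 1/3.
For Column: gain 8, loss 13 per period, so δ ≥ 8/21.
The tighter constraint is Column's, so cooperation needs δ ≥ 8/21.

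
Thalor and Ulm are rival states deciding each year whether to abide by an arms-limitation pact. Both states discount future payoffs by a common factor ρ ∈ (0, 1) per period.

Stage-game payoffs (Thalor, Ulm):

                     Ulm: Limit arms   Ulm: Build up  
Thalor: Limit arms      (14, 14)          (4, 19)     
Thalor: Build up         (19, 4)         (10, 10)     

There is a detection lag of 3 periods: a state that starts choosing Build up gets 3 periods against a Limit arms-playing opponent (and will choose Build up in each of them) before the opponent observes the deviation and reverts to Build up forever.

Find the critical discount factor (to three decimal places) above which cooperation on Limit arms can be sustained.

The best deviation is to choose Build up for all 3 undetected periods, earning 19 each, then 10 forever once detected.
Deviation value: 19(1−ρ^3)/(1−ρ) + 10ρ^3/(1−ρ); cooperation value: 14/(1−ρ).
IC: 14 ≥ 19(1−ρ^3) + 10ρ^3 = 19 − 9ρ^3.
So ρ^3 ≥ 5/9, giving ρ ≥ (5/9)^(1/3) ≈ 0.822.

0.822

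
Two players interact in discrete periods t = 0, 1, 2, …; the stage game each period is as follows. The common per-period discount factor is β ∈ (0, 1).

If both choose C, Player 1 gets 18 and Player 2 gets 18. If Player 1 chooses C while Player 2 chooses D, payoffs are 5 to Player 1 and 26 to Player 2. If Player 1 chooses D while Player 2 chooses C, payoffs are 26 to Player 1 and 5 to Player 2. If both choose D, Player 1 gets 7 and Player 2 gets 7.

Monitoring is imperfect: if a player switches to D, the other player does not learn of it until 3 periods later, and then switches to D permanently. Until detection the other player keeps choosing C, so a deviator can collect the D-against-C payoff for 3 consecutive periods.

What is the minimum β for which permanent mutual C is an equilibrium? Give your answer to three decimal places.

A deviator earns 26 for 3 periods, then 7 forever; cooperating earns 18 forever. Multiplying the IC by (1−β):
18 ≥ 26(1−β^3) + 7β^3, so 19·β^3 ≥ 8 and β^3 ≥ 8/19.
β ≥ (8/19)^(1/3) ≈ 0.750.

0.750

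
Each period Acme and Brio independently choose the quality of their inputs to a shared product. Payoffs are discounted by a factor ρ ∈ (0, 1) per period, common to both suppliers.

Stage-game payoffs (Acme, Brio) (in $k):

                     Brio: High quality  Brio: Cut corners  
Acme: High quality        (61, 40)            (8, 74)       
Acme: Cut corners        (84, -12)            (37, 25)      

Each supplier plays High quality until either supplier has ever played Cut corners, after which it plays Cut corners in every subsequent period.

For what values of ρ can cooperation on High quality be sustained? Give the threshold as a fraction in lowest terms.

For Acme: deviation gain 84−61 = 23, per-period punishment loss 61−37 = 24. IC gives ρ ≥ 23/47.
For Brio: gain 34, loss 15 per period, so ρ ≥ 34/49.
The tighter constraint is Brio's, so cooperation needs ρ ≥ 34/49.

34/49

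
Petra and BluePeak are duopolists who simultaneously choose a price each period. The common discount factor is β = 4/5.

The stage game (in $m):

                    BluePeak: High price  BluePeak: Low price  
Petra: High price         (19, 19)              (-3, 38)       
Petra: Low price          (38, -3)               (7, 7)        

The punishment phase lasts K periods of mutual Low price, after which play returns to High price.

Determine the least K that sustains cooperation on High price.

IC: β(1−β^K)/(1−β) ≥ (38−19)/(19−7) = 19/12.
With β = 4/5: need 1 − β^K ≥ 19/12·(1−4/5)/(4/5), i.e. β^K ≤ 0.6042.
Since (4/5)^2 = 0.6400 and (4/5)^3 = 0.5120, the smallest such K is 3.

3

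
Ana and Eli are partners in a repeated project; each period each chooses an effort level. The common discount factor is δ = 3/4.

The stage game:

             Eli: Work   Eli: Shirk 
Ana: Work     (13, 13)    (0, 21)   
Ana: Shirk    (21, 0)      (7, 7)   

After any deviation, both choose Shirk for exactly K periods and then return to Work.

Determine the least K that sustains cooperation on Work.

No profitable deviation requires (13−7)(δ+…+δ^K) ≥ 21−13, i.e. δ+…+δ^K ≥ 4/3 ≈ 1.3333.
With δ = 3/4, the partial sums are K=1: 0.7500, K=2: 1.3125, K=3: 1.7344.
K = 3 is the first length at which the sum reaches 1.3333.

3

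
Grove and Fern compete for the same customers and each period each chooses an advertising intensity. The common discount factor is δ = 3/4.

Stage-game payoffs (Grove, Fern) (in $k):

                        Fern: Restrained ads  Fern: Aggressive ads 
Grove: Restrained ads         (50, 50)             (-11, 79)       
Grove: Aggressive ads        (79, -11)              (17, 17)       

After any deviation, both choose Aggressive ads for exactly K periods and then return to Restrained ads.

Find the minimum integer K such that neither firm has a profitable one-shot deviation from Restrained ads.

2

IC: δ(1−δ^K)/(1−δ) ≥ (79−50)/(50−17) = 29/33.
With δ = 3/4: need 1 − δ^K ≥ 29/33·(1−3/4)/(3/4), i.e. δ^K ≤ 0.7071.
Since (3/4)^1 = 0.7500 and (3/4)^2 = 0.5625, the smallest such K is 2.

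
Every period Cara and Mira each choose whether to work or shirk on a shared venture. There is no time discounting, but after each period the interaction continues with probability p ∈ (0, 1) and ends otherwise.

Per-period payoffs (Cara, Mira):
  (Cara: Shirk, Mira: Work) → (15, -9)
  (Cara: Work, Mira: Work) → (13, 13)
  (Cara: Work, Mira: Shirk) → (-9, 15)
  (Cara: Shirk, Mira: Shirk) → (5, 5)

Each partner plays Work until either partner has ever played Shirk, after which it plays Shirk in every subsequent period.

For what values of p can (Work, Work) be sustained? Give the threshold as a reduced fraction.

Expected cooperation value is 13 + p·13 + p²·13 + … = 13/(1−p); deviation gives 15 + p·5/(1−p).
13 ≥ 15(1−p) + 5p ⇒ 10p ≥ 2 ⇒ p ≥ 2/10 = 1/5.

1/5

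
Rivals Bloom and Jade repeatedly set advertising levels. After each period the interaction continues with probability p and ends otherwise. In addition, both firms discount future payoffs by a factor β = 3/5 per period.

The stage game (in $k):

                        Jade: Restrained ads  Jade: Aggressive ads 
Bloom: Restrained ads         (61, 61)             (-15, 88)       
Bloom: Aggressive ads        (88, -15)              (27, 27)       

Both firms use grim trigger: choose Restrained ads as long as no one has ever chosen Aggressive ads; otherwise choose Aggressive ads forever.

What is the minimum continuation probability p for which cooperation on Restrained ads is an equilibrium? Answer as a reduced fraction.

Expected continuation weight on next period's payoff is β·p = 3/5·p, which plays the role of the discount factor.
Cooperation requires 3/5·p ≥ (88−61)/(88−27) = 27/61, hence p ≥ 45/61.

45/61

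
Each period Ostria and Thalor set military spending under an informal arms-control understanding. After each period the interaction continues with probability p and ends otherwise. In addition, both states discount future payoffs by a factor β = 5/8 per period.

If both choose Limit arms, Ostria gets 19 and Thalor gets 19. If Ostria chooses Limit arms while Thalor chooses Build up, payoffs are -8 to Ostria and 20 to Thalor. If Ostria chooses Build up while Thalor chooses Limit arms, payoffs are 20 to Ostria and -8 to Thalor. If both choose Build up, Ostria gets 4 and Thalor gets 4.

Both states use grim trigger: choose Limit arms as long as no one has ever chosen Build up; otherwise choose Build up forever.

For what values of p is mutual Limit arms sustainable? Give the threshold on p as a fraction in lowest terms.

With continuation probability p and discount β, the effective per-period discount factor is βp.
Grim-trigger IC: βp ≥ (20−19)/(20−4) = 1/16.
So p ≥ (1/16)/(5/8) = 1/10.

1/10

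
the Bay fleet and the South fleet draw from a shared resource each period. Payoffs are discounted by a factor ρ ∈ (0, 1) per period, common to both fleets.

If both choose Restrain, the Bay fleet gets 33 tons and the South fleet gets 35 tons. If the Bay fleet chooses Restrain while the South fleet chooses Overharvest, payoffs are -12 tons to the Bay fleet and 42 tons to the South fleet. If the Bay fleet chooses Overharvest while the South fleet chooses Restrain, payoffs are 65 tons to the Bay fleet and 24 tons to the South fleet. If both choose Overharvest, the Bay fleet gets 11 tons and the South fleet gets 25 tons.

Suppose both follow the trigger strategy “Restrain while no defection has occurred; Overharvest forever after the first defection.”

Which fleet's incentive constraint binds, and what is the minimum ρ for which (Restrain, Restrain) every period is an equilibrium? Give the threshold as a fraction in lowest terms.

the Bay fleet; ρ ≥ 16/27

For the Bay fleet: deviation gain 65−33 = 32, per-period punishment loss 33−11 = 22. IC gives ρ ≥ 32/54 = 16/27.
For the South fleet: gain 7, loss 10 per period, so ρ ≥ 7/17.
The tighter constraint is the Bay fleet's, so cooperation needs ρ ≥ 16/27.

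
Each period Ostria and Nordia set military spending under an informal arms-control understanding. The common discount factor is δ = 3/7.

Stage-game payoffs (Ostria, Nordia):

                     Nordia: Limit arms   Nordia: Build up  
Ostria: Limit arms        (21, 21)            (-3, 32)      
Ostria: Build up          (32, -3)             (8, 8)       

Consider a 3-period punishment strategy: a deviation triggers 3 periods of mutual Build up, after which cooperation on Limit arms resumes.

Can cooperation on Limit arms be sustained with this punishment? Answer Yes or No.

No

IC: δ+…+δ^3 ≥ (32−21)/(21−8) = 11/13.
At δ = 3/7: partial sum = 0.6910 < 0.8462. Cooperation not sustainable.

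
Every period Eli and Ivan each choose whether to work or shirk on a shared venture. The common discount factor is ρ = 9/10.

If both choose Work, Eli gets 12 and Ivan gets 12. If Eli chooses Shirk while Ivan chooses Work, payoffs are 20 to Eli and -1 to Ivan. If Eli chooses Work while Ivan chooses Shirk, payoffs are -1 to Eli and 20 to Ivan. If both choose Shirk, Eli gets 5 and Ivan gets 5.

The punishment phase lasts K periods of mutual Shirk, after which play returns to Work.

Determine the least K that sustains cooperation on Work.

Need Σ_{k=1}^{K} ρ^k ≥ (20−12)/(12−5) = 1.1429 at ρ = 9/10.
At K = 1 the sum is 0.9000 < 1.1429; at K = 2 it is 1.7100 ≥ 1.1429.
So the minimum punishment length is K = 2.

2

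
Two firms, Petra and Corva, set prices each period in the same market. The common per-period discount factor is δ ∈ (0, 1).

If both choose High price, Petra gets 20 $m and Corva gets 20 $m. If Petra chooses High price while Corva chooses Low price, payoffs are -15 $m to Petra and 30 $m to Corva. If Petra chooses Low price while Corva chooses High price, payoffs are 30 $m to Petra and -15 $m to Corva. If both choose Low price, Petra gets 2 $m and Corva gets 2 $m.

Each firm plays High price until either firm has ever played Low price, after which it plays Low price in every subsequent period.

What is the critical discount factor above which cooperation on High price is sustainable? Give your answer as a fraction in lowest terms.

5/14

Under grim trigger the critical discount factor is (T−C)/(T−P) with T = 30, C = 20, P = 2.
δ* = (30−20)/(30−2) = 10/28 = 5/14.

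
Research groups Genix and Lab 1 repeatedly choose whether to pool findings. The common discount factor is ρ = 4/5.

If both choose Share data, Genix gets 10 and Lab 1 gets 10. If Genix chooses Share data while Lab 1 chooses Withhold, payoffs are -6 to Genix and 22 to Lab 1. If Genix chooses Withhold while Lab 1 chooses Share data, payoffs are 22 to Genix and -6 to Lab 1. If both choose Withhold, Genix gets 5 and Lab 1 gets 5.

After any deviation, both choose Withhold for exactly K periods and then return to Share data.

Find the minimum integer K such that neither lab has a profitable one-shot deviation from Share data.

5

No profitable deviation requires (10−5)(ρ+…+ρ^K) ≥ 22−10, i.e. ρ+…+ρ^K ≥ 12/5 ≈ 2.4000.
With ρ = 4/5, the partial sums are K=1: 0.8000, K=2: 1.4400, K=3: 1.9520, K=4: 2.3616, K=5: 2.6893.
K = 5 is the first length at which the sum reaches 2.4000.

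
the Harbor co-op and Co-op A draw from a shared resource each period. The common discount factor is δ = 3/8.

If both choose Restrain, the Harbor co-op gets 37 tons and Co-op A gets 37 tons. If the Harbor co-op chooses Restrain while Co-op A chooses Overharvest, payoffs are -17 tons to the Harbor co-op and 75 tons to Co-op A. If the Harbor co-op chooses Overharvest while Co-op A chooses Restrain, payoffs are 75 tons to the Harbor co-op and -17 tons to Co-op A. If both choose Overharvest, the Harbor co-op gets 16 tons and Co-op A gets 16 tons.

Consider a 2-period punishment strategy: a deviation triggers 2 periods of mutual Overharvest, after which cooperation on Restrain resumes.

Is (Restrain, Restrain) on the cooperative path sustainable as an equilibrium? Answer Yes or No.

A one-shot deviation gives 75 now, then 16 for 2 periods, then back to 37.
Gain from deviating: (75−37) today; loss: (37−16) in each of the next 2 periods.
No-deviation condition: (37−16)(δ+…+δ^2) ≥ 75−37, i.e. δ+…+δ^2 ≥ 38/21.
At δ = 3/8: δ+…+δ^2 = 0.5156 < 1.8095.
So cooperation is not sustainable.

No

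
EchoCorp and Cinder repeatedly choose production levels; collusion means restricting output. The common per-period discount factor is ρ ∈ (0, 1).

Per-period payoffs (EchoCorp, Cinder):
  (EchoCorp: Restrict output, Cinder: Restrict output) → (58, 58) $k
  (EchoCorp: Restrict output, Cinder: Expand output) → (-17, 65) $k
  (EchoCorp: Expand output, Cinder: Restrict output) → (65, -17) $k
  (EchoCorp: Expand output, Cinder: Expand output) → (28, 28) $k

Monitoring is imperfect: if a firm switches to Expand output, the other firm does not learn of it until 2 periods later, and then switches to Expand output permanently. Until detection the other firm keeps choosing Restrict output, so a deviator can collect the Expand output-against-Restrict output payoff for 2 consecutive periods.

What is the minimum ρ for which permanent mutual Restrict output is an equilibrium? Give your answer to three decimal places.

0.435

The best deviation is to choose Expand output for all 2 undetected periods, earning 65 each, then 28 forever once detected.
Deviation value: 65(1−ρ^2)/(1−ρ) + 28ρ^2/(1−ρ); cooperation value: 58/(1−ρ).
IC: 58 ≥ 65(1−ρ^2) + 28ρ^2 = 65 − 37ρ^2.
So ρ^2 ≥ 7/37, giving ρ ≥ (7/37)^(1/2) ≈ 0.435.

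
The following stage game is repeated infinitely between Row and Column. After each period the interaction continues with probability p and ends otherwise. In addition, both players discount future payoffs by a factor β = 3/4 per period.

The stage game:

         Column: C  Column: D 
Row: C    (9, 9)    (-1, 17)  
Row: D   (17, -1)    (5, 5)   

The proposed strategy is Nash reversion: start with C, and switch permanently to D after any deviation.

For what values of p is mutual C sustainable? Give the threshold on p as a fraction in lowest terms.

With continuation probability p and discount β, the effective per-period discount factor is βp.
Grim-trigger IC: βp ≥ (17−9)/(17−5) = 2/3.
So p ≥ (2/3)/(3/4) = 8/9.

8/9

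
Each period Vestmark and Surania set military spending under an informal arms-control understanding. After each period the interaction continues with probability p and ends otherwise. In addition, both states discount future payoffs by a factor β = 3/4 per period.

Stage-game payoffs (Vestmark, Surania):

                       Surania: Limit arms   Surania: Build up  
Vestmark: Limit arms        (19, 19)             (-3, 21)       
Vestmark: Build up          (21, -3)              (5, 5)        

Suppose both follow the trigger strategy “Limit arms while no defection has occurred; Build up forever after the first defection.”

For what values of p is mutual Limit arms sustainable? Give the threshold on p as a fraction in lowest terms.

With continuation probability p and discount β, the effective per-period discount factor is βp.
Grim-trigger IC: βp ≥ (21−19)/(21−5) = 1/8.
So p ≥ (1/8)/(3/4) = 1/6.

1/6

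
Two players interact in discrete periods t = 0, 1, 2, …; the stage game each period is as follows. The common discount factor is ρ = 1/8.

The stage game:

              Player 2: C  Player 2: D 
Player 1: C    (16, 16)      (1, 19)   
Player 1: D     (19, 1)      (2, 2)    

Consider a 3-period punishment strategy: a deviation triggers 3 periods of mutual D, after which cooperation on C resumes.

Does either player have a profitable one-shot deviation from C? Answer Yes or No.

Yes

IC: ρ+…+ρ^3 ≥ (19−16)/(16−2) = 3/14.
At ρ = 1/8: partial sum = 0.1426 < 0.2143. Cooperation not sustainable.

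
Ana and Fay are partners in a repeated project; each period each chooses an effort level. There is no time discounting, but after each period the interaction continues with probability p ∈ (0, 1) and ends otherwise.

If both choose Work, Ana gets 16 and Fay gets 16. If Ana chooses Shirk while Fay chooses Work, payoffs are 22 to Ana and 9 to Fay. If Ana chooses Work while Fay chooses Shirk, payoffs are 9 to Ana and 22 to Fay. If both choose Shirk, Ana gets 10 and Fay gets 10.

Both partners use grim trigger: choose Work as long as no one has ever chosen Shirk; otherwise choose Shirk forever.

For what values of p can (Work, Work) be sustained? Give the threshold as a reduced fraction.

1/2

With no time discounting, the continuation probability p plays the role of the discount factor.
Grim-trigger IC: 16/(1−p) ≥ 22 + 10p/(1−p) ⇒ p ≥ (22−16)/(22−10) = 1/2.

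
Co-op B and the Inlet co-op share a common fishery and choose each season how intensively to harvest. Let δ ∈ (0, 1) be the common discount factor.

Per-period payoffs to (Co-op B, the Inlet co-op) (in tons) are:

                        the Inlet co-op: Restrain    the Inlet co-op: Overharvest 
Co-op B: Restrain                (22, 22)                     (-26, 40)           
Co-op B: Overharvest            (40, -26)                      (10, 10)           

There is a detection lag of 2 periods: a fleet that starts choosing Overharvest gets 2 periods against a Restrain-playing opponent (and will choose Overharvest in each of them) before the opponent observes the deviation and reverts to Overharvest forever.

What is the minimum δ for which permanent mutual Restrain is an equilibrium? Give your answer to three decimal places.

The best deviation is to choose Overharvest for all 2 undetected periods, earning 40 each, then 10 forever once detected.
Deviation value: 40(1−δ^2)/(1−δ) + 10δ^2/(1−δ); cooperation value: 22/(1−δ).
IC: 22 ≥ 40(1−δ^2) + 10δ^2 = 40 − 30δ^2.
So δ^2 ≥ 18/30 = 3/5, giving δ ≥ (3/5)^(1/2) ≈ 0.775.

0.775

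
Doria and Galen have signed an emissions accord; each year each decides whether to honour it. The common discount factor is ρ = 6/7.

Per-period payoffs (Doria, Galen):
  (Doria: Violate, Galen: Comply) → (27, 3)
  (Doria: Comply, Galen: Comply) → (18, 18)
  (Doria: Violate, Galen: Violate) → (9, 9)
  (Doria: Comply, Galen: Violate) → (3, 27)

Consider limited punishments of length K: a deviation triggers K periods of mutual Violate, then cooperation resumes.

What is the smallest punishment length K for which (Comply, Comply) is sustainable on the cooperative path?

Need Σ_{k=1}^{K} ρ^k ≥ (27−18)/(18−9) = 1.0000 at ρ = 6/7.
At K = 1 the sum is 0.8571 < 1.0000; at K = 2 it is 1.5918 ≥ 1.0000.
So the minimum punishment length is K = 2.

2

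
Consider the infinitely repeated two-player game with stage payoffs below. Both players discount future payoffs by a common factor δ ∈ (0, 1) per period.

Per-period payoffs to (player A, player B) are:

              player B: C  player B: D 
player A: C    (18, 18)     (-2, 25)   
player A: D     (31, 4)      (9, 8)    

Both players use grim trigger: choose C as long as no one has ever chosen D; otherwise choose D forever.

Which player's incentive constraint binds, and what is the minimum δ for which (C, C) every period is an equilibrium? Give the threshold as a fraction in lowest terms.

player A: cooperation gives 18 each period; deviation gives 31 once then 9 forever.
  18/(1−δ) ≥ 31 + 9δ/(1−δ) ⇒ δ ≥ 13/22.
player B: cooperation gives 18 each period; deviation gives 25 once then 8 forever.
  δ ≥ 7/17.
Both must hold, so the binding constraint is player A's: δ ≥ 13/22.

player A; δ ≥ 13/22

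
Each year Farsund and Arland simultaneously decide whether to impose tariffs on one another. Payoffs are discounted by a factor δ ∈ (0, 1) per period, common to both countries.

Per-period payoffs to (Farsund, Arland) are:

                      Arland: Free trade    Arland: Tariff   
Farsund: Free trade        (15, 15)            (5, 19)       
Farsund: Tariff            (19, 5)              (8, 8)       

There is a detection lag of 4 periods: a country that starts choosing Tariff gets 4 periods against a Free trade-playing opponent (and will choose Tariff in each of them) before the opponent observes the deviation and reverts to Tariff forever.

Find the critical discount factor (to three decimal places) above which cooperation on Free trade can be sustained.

0.777

A deviator earns 19 for 4 periods, then 8 forever; cooperating earns 15 forever. Multiplying the IC by (1−δ):
15 ≥ 19(1−δ^4) + 8δ^4, so 11·δ^4 ≥ 4 and δ^4 ≥ 4/11.
δ ≥ (4/11)^(1/4) ≈ 0.777.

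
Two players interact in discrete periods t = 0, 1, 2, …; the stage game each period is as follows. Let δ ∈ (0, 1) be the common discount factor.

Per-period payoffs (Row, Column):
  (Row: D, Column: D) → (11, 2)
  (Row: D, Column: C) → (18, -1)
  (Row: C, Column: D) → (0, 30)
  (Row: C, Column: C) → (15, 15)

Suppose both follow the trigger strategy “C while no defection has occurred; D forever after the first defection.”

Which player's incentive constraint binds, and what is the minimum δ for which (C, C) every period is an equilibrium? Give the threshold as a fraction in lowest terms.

Row's threshold: (18−15)/(18−11) = 3/7.
Column's threshold: (30−15)/(30−2) = 15/28.
3/7 < 15/28, so Column binds and δ* = 15/28.

Column; δ ≥ 15/28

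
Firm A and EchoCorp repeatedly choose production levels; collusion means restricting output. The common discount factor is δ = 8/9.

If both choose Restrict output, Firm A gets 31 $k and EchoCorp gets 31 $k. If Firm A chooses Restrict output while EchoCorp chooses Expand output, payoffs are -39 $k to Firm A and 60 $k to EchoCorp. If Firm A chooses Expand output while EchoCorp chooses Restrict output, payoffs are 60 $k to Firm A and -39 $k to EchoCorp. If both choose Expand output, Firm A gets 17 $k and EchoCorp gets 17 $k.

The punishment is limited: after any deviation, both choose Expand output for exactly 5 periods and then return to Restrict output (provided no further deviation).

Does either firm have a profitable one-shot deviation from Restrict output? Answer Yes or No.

IC: δ+…+δ^5 ≥ (60−31)/(31−17) = 29/14.
At δ = 8/9: partial sum = 3.5606 ≥ 2.0714. Cooperation sustainable.

No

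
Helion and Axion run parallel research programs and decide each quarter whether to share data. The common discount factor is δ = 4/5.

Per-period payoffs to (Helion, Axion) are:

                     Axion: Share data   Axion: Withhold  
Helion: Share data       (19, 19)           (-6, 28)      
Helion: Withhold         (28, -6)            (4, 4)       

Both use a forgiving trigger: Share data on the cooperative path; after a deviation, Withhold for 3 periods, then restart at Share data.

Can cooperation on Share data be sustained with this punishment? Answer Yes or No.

A one-shot deviation gives 28 now, then 4 for 3 periods, then back to 19.
Gain from deviating: (28−19) today; loss: (19−4) in each of the next 3 periods.
No-deviation condition: (19−4)(δ+…+δ^3) ≥ 28−19, i.e. δ+…+δ^3 ≥ 3/5.
At δ = 4/5: δ+…+δ^3 = 1.9520 ≥ 0.6000.
So cooperation is sustainable.

Yes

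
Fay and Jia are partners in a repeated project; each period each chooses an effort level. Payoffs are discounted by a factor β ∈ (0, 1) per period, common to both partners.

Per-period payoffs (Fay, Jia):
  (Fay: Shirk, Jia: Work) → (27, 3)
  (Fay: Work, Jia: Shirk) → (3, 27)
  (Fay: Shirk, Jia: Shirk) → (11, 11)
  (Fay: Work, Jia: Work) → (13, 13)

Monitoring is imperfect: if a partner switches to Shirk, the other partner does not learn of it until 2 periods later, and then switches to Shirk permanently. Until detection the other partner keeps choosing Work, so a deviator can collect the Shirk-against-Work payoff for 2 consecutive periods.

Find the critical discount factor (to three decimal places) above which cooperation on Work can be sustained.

The best deviation is to choose Shirk for all 2 undetected periods, earning 27 each, then 11 forever once detected.
Deviation value: 27(1−β^2)/(1−β) + 11β^2/(1−β); cooperation value: 13/(1−β).
IC: 13 ≥ 27(1−β^2) + 11β^2 = 27 − 16β^2.
So β^2 ≥ 14/16 = 7/8, giving β ≥ (7/8)^(1/2) ≈ 0.935.

0.935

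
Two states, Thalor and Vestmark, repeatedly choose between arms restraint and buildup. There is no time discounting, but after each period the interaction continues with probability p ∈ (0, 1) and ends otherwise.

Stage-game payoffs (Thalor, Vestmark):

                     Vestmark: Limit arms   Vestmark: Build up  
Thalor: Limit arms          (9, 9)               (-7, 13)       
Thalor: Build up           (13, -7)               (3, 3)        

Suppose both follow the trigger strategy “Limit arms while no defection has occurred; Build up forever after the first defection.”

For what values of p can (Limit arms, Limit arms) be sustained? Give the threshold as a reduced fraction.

2/5

Expected cooperation value is 9 + p·9 + p²·9 + … = 9/(1−p); deviation gives 13 + p·3/(1−p).
9 ≥ 13(1−p) + 3p ⇒ 10p ≥ 4 ⇒ p ≥ 4/10 = 2/5.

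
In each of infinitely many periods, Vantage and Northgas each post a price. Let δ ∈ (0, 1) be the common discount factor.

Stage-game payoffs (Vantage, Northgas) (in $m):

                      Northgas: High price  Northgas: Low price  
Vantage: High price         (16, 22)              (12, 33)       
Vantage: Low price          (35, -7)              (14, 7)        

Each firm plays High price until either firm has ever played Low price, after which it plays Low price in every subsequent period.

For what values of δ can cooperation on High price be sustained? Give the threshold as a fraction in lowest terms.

For Vantage: deviation gain 35−16 = 19, per-period punishment loss 16−14 = 2. IC gives δ ≥ 19/21.
For Northgas: gain 11, loss 15 per period, so δ ≥ 11/26.
The tighter constraint is Vantage's, so cooperation needs δ ≥ 19/21.

19/21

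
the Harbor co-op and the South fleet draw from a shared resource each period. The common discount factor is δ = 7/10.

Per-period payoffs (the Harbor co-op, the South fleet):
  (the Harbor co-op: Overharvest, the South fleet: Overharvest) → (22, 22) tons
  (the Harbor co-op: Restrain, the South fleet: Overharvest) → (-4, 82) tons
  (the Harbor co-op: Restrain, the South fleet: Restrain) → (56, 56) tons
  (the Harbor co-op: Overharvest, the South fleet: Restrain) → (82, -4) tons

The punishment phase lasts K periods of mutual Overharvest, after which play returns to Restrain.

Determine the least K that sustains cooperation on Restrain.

Need Σ_{k=1}^{K} δ^k ≥ (82−56)/(56−22) = 0.7647 at δ = 7/10.
At K = 1 the sum is 0.7000 < 0.7647; at K = 2 it is 1.1900 ≥ 0.7647.
So the minimum punishment length is K = 2.

2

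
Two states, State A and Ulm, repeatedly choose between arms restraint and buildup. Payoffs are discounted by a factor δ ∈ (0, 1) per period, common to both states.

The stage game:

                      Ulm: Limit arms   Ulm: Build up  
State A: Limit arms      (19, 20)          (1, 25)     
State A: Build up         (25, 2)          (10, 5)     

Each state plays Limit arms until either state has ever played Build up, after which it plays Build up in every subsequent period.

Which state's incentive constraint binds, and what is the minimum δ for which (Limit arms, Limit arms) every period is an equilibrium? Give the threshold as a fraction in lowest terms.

State A: cooperation gives 19 each period; deviation gives 25 once then 10 forever.
  19/(1−δ) ≥ 25 + 10δ/(1−δ) ⇒ δ ≥ 6/15 = 2/5.
Ulm: cooperation gives 20 each period; deviation gives 25 once then 5 forever.
  δ ≥ 5/20 = 1/4.
Both must hold, so the binding constraint is State A's: δ ≥ 2/5.

State A; δ ≥ 2/5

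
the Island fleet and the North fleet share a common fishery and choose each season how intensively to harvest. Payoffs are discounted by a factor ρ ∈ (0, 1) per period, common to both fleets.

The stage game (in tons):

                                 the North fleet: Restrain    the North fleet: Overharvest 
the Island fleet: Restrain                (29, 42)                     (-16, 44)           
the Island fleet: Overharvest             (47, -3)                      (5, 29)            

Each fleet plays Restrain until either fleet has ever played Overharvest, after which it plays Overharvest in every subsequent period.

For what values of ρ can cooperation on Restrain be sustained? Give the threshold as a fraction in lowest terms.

3/7

the Island fleet: cooperation gives 29 each period; deviation gives 47 once then 5 forever.
  29/(1−ρ) ≥ 47 + 5ρ/(1−ρ) ⇒ ρ ≥ 18/42 = 3/7.
the North fleet: cooperation gives 42 each period; deviation gives 44 once then 29 forever.
  ρ ≥ 2/15.
Both must hold, so the binding constraint is the Island fleet's: ρ ≥ 3/7.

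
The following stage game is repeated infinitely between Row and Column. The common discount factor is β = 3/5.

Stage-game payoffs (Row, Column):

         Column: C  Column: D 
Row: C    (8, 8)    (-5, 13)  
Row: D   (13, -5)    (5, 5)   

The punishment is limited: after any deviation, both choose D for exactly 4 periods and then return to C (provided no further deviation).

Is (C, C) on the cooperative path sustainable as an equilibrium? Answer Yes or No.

Comparing payoff streams over the 5 periods until play realigns: cooperate → 8(1+β+…+β^4); deviate → 13 + 5(β+…+β^4).
Cooperation is sustained iff (8−5)(β+…+β^4) ≥ 13−8.
β+…+β^4 = 3/5·(1−(3/5)^4)/(1−3/5) = 1.3056, and (13−8)/(8−5) = 1.6667.
1.3056 < 1.6667, so cooperation is not sustainable.

No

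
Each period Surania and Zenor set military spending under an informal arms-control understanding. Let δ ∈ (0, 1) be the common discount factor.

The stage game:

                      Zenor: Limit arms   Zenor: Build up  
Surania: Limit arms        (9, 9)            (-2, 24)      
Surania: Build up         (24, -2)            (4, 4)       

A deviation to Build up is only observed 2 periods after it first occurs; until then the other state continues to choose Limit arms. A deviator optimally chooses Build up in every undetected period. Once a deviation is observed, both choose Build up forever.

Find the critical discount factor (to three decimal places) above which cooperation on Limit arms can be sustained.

A deviator earns 24 for 2 periods, then 4 forever; cooperating earns 9 forever. Multiplying the IC by (1−δ):
9 ≥ 24(1−δ^2) + 4δ^2, so 20·δ^2 ≥ 15 and δ^2 ≥ 3/4.
δ ≥ (3/4)^(1/2) ≈ 0.866.

0.866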